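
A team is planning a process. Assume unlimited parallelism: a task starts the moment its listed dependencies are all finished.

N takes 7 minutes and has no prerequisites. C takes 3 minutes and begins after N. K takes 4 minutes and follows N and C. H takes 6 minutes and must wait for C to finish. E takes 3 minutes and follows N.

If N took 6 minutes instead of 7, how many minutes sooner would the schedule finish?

Baseline: N→C→H = 7+3+6 = 16 → 16 minutes.
Since N is critical, the -1 change carries straight to that chain (now 15 minutes).
No other chain overtakes it, so the finish is 15 minutes.
Change in finish: 15 − 16 = -1 minutes.

1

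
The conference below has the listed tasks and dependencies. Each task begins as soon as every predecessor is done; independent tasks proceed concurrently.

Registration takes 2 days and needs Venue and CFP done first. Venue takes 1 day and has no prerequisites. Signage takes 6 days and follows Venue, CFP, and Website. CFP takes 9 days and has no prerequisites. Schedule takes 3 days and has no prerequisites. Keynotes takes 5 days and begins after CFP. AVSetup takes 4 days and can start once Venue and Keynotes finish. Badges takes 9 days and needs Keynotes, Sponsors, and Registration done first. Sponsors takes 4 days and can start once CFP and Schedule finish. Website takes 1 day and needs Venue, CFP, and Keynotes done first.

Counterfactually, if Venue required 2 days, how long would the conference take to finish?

23

The binding path is CFP→Keynotes→Badges = 9+5+9 = 23; finish at 23 days.
Venue has 11 days of float (longest path through it is 12).
The critical path is still CFP→Keynotes→Badges; finish is now 23 days.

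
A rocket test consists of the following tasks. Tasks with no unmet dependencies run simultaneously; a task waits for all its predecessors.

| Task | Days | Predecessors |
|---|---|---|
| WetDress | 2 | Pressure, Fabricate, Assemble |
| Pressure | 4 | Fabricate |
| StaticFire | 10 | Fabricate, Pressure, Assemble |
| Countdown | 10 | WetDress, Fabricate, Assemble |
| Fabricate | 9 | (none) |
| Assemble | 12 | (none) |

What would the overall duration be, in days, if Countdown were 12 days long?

27

Baseline: Fabricate→Pressure→WetDress→Countdown = 9+4+2+10 = 25 → 25 days.
Since Countdown is critical, the +2 change carries straight to that chain (now 27 days).
That remains the longest chain; total 27 days.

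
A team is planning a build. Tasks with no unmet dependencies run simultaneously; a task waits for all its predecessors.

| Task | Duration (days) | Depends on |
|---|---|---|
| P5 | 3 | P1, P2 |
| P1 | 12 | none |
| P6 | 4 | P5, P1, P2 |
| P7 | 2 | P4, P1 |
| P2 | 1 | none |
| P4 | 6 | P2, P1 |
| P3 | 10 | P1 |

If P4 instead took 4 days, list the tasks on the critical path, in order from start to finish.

P1, P3

The binding path is P1→P3 = 12+10 = 22; finish at 22 days.
The longest path through P4 is only 20 days, so P4 has float 2.
That remains the longest chain; total 22 days.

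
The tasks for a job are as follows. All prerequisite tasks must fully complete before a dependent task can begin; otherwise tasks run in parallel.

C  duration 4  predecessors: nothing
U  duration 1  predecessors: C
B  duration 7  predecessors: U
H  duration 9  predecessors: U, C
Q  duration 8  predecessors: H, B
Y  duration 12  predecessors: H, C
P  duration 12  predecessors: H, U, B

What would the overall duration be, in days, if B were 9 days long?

26

The binding path is C→U→H→Y = 4+1+9+12 = 26; finish at 26 days.
B is off the critical path — its longest chain is 24 days, giving 2 of slack.
Now C→U→B→P = 4+1+9+12 = 26 is longest, so the finish becomes 26 days.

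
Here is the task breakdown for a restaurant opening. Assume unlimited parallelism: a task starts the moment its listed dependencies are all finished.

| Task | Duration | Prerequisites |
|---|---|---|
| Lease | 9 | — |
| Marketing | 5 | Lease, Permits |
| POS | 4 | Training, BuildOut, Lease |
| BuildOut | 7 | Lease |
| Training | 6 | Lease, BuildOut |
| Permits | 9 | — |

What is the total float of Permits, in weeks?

The longest chain is Lease→BuildOut→Training→POS = 9+7+6+4 = 26; overall finish 26 weeks.
Permits finishes as early as 9 and must finish by 21.
So Permits can slip 21 − 9 = 12 weeks.

12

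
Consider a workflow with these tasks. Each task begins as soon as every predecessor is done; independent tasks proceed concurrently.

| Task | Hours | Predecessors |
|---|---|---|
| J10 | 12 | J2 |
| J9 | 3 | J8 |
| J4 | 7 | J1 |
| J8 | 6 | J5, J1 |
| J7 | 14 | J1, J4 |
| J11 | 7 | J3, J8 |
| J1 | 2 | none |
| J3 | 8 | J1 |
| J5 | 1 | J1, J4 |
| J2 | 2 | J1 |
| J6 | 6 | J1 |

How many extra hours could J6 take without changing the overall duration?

15

Critical path: J1→J4→J5→J8→J11 = 2+7+1+6+7 = 23, so the finish is 23 hours.
Longest path through J6: 8 hours (earliest finish 8, latest finish 23).
Slack of J6 = 17 − 2 = 15 hours.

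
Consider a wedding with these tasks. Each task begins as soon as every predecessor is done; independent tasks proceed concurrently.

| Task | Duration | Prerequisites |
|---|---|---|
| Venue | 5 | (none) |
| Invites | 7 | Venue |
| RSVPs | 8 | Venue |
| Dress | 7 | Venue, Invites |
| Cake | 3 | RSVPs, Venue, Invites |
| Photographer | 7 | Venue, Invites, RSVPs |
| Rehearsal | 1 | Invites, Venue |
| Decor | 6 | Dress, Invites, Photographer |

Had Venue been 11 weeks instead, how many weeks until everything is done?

Baseline: Venue→RSVPs→Photographer→Decor = 5+8+7+6 = 26 → 26 weeks.
Venue lies on that path, so at 11 weeks the path becomes 32 weeks.
That remains the longest chain; total 32 weeks.

32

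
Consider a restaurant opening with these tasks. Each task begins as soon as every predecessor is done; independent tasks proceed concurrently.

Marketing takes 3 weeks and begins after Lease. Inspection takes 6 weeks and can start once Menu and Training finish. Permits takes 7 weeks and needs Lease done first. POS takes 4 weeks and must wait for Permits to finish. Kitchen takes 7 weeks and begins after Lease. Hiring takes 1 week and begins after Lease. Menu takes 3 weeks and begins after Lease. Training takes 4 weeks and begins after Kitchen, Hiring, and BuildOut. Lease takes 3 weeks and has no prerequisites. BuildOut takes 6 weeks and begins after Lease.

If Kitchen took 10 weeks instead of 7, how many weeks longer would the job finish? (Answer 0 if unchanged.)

The binding path is Lease→Kitchen→Training→Inspection = 3+7+4+6 = 20; finish at 20 weeks.
Kitchen lies on that path, so at 10 weeks the path becomes 23 weeks.
The critical path is still Lease→Kitchen→Training→Inspection; finish is now 23 weeks.
Change in finish: 23 − 20 = +3 weeks.

3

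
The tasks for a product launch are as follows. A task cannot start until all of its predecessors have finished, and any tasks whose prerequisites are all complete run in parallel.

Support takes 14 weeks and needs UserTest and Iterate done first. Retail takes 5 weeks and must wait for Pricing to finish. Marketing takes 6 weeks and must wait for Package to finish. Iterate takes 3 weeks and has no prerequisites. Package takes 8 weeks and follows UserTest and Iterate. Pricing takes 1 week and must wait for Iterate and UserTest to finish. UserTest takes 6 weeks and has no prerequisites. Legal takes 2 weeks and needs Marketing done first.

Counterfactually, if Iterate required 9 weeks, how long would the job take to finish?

25

As given, the longest chain is UserTest→Package→Marketing→Legal = 6+8+6+2 = 22, so the finish is 22 weeks.
Iterate has 3 weeks of float (longest path through it is 19).
New critical path: Iterate→Package→Marketing→Legal = 9+8+6+2 = 25 ⇒ 25 weeks.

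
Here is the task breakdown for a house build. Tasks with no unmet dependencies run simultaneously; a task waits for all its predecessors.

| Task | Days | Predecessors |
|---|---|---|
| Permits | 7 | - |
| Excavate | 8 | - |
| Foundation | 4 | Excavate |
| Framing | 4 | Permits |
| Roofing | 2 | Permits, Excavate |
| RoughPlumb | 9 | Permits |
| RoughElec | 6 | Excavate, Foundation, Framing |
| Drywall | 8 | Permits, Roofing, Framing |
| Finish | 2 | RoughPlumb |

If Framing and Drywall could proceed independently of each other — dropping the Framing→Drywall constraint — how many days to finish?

Original critical path: Permits→Framing→Drywall = 7+4+8 = 19 ⇒ 19 days.
Without Framing→Drywall, Drywall's earliest start moves from 11 to 10.
The longest chain is now Permits→RoughPlumb→Finish = 7+9+2 = 18, so the job takes 18 days.

18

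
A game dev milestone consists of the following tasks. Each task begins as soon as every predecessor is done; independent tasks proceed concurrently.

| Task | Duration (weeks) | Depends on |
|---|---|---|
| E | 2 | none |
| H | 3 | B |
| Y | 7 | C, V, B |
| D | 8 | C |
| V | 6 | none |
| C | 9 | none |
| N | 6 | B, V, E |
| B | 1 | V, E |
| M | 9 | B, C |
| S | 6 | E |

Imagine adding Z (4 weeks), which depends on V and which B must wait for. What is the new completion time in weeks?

20

Originally the job takes 18 weeks.
With Z inserted, B now waits for max(V, E, Z).
New critical path: V→Z→B→M = 6+4+1+9 = 20 ⇒ 20 weeks.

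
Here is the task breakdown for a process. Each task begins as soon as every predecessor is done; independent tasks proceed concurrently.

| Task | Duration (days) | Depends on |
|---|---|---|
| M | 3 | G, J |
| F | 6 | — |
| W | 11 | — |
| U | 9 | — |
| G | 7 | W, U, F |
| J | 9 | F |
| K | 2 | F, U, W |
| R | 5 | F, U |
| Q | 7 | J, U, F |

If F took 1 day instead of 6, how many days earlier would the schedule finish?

As given, the longest chain is F→J→Q = 6+9+7 = 22, so the finish is 22 days.
Since F is critical, the -5 change carries straight to that chain (now 17 days).
The binding chain switches to W→G→M = 11+7+3 = 21; finish 21 days.
Change in finish: 21 − 22 = -1 days.

1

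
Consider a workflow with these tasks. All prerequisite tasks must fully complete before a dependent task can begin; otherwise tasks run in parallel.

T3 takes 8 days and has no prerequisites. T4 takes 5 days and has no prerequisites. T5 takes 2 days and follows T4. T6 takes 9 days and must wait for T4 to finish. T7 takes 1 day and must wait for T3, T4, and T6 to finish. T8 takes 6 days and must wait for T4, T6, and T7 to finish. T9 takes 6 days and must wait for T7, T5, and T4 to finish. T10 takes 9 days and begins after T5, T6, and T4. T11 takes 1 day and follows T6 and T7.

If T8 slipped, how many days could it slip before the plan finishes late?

The longest chain is T4→T6→T10 = 5+9+9 = 23; overall finish 23 days.
Longest path through T8: 21 days (earliest finish 21, latest finish 23).
Float = 23 − 21 = 2.

2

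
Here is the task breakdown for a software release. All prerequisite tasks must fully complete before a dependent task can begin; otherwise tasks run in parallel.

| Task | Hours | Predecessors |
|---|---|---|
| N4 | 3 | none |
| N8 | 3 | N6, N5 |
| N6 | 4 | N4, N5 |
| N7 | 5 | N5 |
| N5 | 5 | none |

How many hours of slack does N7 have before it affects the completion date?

N5→N6→N8 = 5+4+3 = 12 sets the makespan at 12 hours.
Longest path through N7: 10 hours (earliest finish 10, latest finish 12).
Float = 12 − 10 = 2.

2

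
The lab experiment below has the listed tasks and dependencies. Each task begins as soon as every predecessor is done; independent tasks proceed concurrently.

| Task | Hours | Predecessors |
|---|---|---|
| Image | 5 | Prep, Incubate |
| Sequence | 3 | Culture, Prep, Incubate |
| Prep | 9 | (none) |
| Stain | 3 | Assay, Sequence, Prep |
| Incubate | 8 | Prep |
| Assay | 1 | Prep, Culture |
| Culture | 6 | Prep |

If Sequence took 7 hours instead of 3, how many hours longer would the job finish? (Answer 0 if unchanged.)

The binding path is Prep→Incubate→Sequence→Stain = 9+8+3+3 = 23; finish at 23 hours.
Since Sequence is critical, the +4 change carries straight to that chain (now 27 hours).
The critical path is still Prep→Incubate→Sequence→Stain; finish is now 27 hours.
Change in finish: 27 − 23 = +4 hours.

4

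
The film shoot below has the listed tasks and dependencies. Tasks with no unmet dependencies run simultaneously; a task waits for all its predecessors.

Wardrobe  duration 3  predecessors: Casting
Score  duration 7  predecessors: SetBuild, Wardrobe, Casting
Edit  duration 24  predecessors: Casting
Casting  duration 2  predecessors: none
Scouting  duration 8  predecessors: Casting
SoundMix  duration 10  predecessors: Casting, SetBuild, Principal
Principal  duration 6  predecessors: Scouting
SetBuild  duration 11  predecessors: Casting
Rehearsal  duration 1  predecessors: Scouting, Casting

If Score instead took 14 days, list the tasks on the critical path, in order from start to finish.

Casting, SetBuild, Score

As given, the longest chain is Casting→Scouting→Principal→SoundMix = 2+8+6+10 = 26, so the finish is 26 days.
The longest path through Score is only 20 days, so Score has float 6.
Now Casting→SetBuild→Score = 2+11+14 = 27 is longest, so the finish becomes 27 days.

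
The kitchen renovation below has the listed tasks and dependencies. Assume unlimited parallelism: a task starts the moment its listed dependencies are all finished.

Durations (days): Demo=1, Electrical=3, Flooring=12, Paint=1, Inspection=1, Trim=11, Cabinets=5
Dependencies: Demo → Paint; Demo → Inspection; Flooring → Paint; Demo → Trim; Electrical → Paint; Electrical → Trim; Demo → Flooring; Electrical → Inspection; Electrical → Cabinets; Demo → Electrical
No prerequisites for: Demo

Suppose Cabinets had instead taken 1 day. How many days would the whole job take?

Actual critical path: Demo→Electrical→Trim = 1+3+11 = 15 ⇒ 15 days.
Cabinets has 6 days of float (longest path through it is 9).
No other chain overtakes it, so the finish is 15 days.

15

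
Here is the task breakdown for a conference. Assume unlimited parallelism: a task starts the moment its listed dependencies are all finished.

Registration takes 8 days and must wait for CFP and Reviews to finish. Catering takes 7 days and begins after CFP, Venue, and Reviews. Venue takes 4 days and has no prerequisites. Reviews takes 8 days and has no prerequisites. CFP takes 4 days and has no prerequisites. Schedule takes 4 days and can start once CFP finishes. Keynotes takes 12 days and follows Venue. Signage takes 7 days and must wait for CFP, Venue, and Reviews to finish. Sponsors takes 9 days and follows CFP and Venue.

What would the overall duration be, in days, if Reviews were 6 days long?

Actual critical path: Reviews→Registration = 8+8 = 16 ⇒ 16 days.
Reviews lies on that path, so at 6 days the path becomes 14 days.
New critical path: Venue→Keynotes = 4+12 = 16 ⇒ 16 days.

16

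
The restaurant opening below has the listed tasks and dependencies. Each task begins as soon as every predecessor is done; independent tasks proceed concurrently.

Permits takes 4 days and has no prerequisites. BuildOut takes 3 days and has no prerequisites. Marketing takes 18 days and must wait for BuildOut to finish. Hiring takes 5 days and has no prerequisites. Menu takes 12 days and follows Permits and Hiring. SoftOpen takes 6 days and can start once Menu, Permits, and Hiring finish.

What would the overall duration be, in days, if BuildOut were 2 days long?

23

Critical path before the change: Hiring→Menu→SoftOpen = 5+12+6 = 23 giving 23 days.
BuildOut is off the critical path — its longest chain is 21 days, giving 2 of slack.
The critical path is still Hiring→Menu→SoftOpen; finish is now 23 days.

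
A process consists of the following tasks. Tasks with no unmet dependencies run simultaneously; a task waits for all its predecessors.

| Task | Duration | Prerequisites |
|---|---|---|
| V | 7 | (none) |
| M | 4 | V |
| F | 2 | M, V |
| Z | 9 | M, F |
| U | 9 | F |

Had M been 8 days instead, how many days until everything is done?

26

Actual critical path: V→M→F→Z = 7+4+2+9 = 22 ⇒ 22 days.
M lies on that path, so at 8 days the path becomes 26 days.
No other chain overtakes it, so the finish is 26 days.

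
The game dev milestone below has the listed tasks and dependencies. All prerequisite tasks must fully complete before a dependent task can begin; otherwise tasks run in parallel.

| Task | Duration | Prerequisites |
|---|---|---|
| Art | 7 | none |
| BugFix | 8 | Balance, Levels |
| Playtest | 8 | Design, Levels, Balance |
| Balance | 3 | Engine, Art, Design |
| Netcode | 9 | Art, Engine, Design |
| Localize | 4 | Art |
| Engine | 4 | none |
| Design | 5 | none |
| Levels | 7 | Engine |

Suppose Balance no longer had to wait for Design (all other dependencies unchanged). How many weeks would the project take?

Original critical path: Engine→Levels→Playtest = 4+7+8 = 19 ⇒ 19 weeks.
Dropping Design→Balance doesn't change Balance's earliest start (7); another predecessor still binds.
The longest chain is now Engine→Levels→Playtest = 4+7+8 = 19, so the project takes 19 weeks.

19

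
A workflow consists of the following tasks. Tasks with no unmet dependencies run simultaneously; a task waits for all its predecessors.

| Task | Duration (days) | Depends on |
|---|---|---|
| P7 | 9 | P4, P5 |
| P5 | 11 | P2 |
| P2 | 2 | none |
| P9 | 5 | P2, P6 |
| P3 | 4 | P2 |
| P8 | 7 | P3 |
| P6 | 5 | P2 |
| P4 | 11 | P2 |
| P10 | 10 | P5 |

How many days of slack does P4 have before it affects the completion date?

1

P2→P5→P10 = 2+11+10 = 23 sets the makespan at 23 days.
Longest path through P4: 22 days (earliest finish 13, latest finish 14).
Float = 23 − 22 = 1.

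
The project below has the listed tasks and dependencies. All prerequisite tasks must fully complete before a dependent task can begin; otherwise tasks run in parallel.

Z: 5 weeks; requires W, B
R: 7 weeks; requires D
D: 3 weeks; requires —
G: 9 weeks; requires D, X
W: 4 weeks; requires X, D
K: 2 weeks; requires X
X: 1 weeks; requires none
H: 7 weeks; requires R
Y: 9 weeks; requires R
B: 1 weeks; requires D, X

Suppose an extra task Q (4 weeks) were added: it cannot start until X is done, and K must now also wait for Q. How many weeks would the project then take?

19

Originally the project takes 19 weeks.
With Q inserted, K now waits for max(X, Q).
New critical path: D→R→Y = 3+7+9 = 19 ⇒ 19 weeks.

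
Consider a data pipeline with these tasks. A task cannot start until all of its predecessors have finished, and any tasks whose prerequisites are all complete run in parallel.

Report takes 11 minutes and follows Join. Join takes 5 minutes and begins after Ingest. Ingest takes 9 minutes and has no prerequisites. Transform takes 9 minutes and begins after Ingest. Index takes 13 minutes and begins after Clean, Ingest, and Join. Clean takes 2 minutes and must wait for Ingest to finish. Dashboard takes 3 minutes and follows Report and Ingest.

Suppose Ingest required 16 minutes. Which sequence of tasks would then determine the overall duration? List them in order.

Baseline: Ingest→Join→Report→Dashboard = 9+5+11+3 = 28 → 28 minutes.
Since Ingest is critical, the +7 change carries straight to that chain (now 35 minutes).
The critical path is still Ingest→Join→Report→Dashboard; finish is now 35 minutes.

Ingest, Join, Report, Dashboard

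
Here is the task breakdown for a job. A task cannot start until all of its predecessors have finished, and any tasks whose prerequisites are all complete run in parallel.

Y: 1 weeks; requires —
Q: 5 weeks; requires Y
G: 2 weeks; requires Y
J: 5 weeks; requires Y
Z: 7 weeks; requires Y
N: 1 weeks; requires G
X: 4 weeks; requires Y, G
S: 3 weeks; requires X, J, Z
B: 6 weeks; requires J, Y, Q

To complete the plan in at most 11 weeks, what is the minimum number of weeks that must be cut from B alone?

1

Current finish: 12 weeks; target: 11.
B is on every critical path, so each week cut from B cuts the finish by one (this holds down to a finish of 11).
Need 12 − 11 = 1 week off B → B becomes 5 weeks, finish becomes 11.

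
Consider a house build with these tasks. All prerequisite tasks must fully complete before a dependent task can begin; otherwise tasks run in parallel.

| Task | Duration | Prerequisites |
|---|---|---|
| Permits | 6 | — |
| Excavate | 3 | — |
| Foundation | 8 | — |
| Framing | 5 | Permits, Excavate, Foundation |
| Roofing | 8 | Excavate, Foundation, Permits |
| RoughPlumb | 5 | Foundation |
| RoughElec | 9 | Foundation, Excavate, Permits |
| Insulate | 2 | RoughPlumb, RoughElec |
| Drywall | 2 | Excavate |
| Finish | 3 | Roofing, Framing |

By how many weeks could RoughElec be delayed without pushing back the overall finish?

Critical path: Foundation→Roofing→Finish = 8+8+3 = 19, so the finish is 19 weeks.
RoughElec finishes as early as 17 and must finish by 17.
Float = 19 − 19 = 0.

0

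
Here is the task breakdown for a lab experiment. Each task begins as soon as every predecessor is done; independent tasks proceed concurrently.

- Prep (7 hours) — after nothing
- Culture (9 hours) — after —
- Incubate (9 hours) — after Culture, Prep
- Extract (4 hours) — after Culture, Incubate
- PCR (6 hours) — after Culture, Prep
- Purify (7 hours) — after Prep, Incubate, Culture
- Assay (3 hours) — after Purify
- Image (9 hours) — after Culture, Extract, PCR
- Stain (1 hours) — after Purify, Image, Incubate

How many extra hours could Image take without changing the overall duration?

0

Critical path: Culture→Incubate→Extract→Image→Stain = 9+9+4+9+1 = 32, so the finish is 32 hours.
The longest chain containing Image totals 32 hours.
So Image can slip 31 − 31 = 0 hours.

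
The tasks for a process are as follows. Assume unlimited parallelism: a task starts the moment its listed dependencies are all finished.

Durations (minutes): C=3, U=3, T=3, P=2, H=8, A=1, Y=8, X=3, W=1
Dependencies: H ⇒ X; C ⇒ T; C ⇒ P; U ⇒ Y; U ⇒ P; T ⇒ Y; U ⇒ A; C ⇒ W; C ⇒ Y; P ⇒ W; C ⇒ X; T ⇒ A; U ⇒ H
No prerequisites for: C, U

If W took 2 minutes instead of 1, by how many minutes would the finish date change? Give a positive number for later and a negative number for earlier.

Actual critical path: C→T→Y = 3+3+8 = 14 ⇒ 14 minutes.
W is off the critical path — its longest chain is 6 minutes, giving 8 of slack.
No other chain overtakes it, so the finish is 14 minutes.
Change in finish: 14 − 14 = +0 minutes.

0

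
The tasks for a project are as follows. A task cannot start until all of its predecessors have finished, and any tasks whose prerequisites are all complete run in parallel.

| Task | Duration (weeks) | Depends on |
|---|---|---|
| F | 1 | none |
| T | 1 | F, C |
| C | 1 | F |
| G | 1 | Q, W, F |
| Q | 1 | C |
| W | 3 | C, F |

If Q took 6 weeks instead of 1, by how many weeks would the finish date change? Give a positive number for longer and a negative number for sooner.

3

As given, the longest chain is F→C→W→G = 1+1+3+1 = 6, so the finish is 6 weeks.
The longest path through Q is only 4 weeks, so Q has float 2.
New critical path: F→C→Q→G = 1+1+6+1 = 9 ⇒ 9 weeks.
Change in finish: 9 − 6 = +3 weeks.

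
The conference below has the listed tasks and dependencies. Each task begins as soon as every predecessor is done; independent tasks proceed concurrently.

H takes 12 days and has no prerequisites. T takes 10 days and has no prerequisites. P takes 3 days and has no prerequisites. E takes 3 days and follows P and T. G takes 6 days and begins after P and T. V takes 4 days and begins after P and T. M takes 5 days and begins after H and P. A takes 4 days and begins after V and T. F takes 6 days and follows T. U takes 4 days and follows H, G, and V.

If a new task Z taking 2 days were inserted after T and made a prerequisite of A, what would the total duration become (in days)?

Originally the project takes 20 days.
With Z inserted, A now waits for max(V, T, Z).
New critical path: T→G→U = 10+6+4 = 20 ⇒ 20 days.

20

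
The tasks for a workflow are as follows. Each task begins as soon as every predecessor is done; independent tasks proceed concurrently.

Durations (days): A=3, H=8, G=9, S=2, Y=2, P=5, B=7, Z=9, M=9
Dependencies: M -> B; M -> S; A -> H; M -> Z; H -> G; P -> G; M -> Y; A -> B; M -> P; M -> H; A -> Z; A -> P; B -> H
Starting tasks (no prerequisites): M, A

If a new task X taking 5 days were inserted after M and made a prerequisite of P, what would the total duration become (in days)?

33

Originally the workflow takes 33 days.
With X inserted, P now waits for max(A, M, X).
New critical path: M→B→H→G = 9+7+8+9 = 33 ⇒ 33 days.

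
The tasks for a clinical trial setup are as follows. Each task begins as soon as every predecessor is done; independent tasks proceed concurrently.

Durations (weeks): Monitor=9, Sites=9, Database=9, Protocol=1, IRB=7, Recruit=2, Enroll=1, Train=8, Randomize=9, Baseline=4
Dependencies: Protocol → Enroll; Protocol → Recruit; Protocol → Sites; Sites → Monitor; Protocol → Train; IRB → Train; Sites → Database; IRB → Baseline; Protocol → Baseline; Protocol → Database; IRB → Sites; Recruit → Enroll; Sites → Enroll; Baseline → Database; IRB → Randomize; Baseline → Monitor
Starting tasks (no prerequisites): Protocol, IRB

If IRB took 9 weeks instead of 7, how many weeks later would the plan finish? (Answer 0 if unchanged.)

The binding path is IRB→Sites→Database = 7+9+9 = 25; finish at 25 weeks.
IRB is on the critical path; changing it to 9 makes that path 27 weeks.
The critical path is still IRB→Sites→Database; finish is now 27 weeks.
Change in finish: 27 − 25 = +2 weeks.

2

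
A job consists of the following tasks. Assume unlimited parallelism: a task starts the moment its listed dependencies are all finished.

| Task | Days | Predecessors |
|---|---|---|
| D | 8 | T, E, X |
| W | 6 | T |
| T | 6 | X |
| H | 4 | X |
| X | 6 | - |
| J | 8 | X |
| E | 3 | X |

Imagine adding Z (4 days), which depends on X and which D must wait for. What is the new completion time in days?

Originally the schedule takes 20 days.
With Z inserted, D now waits for max(T, E, X, Z).
New critical path: X→T→D = 6+6+8 = 20 ⇒ 20 days.

20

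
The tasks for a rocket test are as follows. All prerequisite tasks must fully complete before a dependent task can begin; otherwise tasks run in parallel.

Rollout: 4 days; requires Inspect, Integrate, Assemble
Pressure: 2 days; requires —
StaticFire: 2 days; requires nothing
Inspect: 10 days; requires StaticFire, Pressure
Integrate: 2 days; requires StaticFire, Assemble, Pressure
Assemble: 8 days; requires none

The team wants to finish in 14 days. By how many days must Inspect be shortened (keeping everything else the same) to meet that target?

Current finish: 16 days; target: 14.
Inspect is on every critical path, so each day cut from Inspect cuts the finish by one (this holds down to a finish of 14).
Need 16 − 14 = 2 days off Inspect → Inspect becomes 8 days, finish becomes 14.

2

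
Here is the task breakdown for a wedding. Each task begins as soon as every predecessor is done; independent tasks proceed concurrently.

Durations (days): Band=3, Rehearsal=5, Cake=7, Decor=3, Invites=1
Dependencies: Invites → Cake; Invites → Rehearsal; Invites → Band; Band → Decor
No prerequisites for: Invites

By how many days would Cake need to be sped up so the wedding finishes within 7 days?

1

Current finish: 8 days; target: 7.
Cake is on every critical path, so each day cut from Cake cuts the finish by one (this holds down to a finish of 7).
Need 8 − 7 = 1 day off Cake → Cake becomes 6 days, finish becomes 7.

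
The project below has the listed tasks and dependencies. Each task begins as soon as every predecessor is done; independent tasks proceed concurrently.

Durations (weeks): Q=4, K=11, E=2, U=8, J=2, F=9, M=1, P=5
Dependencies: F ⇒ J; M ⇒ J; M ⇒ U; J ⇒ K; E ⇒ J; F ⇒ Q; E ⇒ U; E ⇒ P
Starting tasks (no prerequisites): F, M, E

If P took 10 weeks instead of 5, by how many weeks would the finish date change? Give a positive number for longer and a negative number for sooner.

The binding path is F→J→K = 9+2+11 = 22; finish at 22 weeks.
P has 15 weeks of float (longest path through it is 7).
No other chain overtakes it, so the finish is 22 weeks.
Change in finish: 22 − 22 = +0 weeks.

0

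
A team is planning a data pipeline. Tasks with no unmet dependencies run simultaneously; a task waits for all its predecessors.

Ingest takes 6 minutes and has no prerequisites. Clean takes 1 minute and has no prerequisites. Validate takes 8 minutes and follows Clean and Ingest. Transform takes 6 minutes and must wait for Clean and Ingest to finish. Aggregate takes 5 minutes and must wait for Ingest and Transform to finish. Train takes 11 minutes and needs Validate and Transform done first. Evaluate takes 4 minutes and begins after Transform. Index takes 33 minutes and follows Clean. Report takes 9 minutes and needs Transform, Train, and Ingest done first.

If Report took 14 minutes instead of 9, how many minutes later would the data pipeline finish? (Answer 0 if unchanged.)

Baseline: Ingest→Validate→Train→Report = 6+8+11+9 = 34 → 34 minutes.
Report is on the critical path; changing it to 14 makes that path 39 minutes.
That remains the longest chain; total 39 minutes.
Change in finish: 39 − 34 = +5 minutes.

5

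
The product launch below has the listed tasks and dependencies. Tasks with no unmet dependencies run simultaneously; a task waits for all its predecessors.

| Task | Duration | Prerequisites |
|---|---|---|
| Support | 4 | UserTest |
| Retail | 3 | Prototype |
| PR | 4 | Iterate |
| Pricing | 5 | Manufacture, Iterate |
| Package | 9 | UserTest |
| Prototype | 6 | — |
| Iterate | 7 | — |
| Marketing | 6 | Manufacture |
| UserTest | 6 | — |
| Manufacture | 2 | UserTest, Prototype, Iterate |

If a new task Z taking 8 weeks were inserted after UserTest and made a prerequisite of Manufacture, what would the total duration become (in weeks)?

22

Originally the schedule takes 15 weeks.
With Z inserted, Manufacture now waits for max(UserTest, Prototype, Iterate, Z).
New critical path: UserTest→Z→Manufacture→Marketing = 6+8+2+6 = 22 ⇒ 22 weeks.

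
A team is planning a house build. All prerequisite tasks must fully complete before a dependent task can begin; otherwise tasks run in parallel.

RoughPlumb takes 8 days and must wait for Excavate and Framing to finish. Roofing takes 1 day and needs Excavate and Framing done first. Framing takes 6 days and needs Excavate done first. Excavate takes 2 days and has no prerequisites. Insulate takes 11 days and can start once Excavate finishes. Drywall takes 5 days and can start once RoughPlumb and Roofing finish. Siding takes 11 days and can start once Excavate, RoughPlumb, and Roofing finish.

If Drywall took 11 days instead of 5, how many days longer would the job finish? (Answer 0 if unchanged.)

The binding path is Excavate→Framing→RoughPlumb→Siding = 2+6+8+11 = 27; finish at 27 days.
Drywall has 6 days of float (longest path through it is 21).
Now Excavate→Framing→RoughPlumb→Drywall = 2+6+8+11 = 27 is longest, so the finish becomes 27 days.
Change in finish: 27 − 27 = +0 days.

0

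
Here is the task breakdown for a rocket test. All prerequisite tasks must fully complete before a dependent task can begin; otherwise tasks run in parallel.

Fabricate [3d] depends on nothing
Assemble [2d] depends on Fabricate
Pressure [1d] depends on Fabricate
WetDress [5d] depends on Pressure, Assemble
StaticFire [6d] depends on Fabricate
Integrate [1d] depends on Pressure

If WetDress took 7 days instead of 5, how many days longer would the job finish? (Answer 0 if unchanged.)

2

Actual critical path: Fabricate→Assemble→WetDress = 3+2+5 = 10 ⇒ 10 days.
WetDress is on the critical path; changing it to 7 makes that path 12 days.
That remains the longest chain; total 12 days.
Change in finish: 12 − 10 = +2 days.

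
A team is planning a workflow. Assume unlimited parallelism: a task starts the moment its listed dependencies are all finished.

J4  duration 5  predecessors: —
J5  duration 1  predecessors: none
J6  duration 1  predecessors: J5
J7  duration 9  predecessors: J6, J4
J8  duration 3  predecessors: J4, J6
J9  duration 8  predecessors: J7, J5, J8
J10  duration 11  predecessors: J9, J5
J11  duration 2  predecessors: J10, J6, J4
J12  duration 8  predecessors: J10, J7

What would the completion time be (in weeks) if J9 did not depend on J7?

35

Original critical path: J4→J7→J9→J10→J12 = 5+9+8+11+8 = 41 ⇒ 41 weeks.
Without J7→J9, J9's earliest start moves from 14 to 8.
After: J4→J8→J9→J10→J12 = 5+3+8+11+8 = 35 → 35 weeks.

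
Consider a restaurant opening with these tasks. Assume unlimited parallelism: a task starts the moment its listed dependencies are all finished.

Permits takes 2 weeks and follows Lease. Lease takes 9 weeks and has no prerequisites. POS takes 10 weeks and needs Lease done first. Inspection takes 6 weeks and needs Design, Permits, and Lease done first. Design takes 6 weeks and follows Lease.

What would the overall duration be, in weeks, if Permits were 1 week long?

The binding path is Lease→Design→Inspection = 9+6+6 = 21; finish at 21 weeks.
Permits is off the critical path — its longest chain is 17 weeks, giving 4 of slack.
No other chain overtakes it, so the finish is 21 weeks.

21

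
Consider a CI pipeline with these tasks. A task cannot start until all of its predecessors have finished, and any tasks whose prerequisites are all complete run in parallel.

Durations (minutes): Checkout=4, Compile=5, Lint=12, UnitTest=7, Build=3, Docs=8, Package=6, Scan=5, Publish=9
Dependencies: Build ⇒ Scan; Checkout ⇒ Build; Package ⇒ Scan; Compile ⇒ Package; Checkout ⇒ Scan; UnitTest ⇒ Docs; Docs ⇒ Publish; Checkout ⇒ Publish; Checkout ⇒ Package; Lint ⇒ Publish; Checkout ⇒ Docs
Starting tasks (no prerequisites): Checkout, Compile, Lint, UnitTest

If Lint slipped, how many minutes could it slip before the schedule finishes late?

3

The longest chain is UnitTest→Docs→Publish = 7+8+9 = 24; overall finish 24 minutes.
Lint finishes as early as 12 and must finish by 15.
So Lint can slip 15 − 12 = 3 minutes.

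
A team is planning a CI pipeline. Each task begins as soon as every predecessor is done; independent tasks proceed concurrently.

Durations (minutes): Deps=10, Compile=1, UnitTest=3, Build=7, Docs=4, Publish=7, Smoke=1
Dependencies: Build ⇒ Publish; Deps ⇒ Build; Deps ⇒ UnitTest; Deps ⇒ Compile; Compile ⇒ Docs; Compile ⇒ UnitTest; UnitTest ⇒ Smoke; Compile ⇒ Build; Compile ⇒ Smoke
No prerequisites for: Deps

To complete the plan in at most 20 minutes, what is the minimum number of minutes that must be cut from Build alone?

Current finish: 25 minutes; target: 20.
Build is on every critical path, so each minute cut from Build cuts the finish by one (this holds down to a finish of 19).
Need 25 − 20 = 5 minutes off Build → Build becomes 2 minutes, finish becomes 20.

5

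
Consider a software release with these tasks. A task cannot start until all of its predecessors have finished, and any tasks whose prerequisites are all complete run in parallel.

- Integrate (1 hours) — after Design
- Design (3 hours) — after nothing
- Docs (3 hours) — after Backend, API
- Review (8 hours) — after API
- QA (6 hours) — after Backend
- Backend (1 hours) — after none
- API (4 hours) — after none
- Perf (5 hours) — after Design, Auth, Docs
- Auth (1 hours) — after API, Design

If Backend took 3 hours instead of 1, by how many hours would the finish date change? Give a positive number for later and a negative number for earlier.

0

Actual critical path: API→Docs→Perf = 4+3+5 = 12 ⇒ 12 hours.
Backend is off the critical path — its longest chain is 9 hours, giving 3 of slack.
No other chain overtakes it, so the finish is 12 hours.
Change in finish: 12 − 12 = +0 hours.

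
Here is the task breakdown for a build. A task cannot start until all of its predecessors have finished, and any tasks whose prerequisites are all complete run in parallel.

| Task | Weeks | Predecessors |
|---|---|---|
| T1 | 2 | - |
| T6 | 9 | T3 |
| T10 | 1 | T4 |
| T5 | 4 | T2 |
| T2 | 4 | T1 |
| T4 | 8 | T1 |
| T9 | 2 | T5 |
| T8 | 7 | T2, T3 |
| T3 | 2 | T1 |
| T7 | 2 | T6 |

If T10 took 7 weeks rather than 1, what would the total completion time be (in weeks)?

Actual critical path: T1→T3→T6→T7 = 2+2+9+2 = 15 ⇒ 15 weeks.
The longest path through T10 is only 11 weeks, so T10 has float 4.
Now T1→T4→T10 = 2+8+7 = 17 is longest, so the finish becomes 17 weeks.

17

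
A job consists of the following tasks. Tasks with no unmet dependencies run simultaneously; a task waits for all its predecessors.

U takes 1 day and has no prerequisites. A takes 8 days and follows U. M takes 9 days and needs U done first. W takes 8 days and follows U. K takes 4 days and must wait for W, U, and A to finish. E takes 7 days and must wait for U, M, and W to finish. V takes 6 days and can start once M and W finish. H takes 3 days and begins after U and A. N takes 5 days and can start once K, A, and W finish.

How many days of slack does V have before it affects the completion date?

2

Critical path: U→A→K→N = 1+8+4+5 = 18, so the finish is 18 days.
Longest path through V: 16 days (earliest finish 16, latest finish 18).
So V can slip 18 − 16 = 2 days.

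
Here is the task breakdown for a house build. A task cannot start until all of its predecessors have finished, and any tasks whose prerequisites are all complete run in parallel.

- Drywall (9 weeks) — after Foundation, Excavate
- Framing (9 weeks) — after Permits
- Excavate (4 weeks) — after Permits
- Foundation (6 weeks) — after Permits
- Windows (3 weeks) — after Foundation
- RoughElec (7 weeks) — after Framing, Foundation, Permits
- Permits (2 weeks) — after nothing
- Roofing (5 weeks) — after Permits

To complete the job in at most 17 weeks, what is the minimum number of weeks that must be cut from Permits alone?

Current finish: 18 weeks; target: 17.
Permits is on every critical path, so each week cut from Permits cuts the finish by one (this holds down to a finish of 17).
Need 18 − 17 = 1 week off Permits → Permits becomes 1 week, finish becomes 17.

1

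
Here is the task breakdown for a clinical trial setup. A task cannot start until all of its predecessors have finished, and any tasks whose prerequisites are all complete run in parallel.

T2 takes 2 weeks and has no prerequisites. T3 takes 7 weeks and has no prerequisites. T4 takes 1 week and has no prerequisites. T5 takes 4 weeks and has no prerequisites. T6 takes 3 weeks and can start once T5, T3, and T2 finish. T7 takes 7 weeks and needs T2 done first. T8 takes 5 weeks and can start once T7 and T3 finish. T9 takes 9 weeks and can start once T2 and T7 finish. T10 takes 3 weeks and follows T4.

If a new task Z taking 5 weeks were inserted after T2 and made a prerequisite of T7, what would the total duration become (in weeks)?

23

Originally the schedule takes 18 weeks.
With Z inserted, T7 now waits for max(T2, Z).
New critical path: T2→Z→T7→T9 = 2+5+7+9 = 23 ⇒ 23 weeks.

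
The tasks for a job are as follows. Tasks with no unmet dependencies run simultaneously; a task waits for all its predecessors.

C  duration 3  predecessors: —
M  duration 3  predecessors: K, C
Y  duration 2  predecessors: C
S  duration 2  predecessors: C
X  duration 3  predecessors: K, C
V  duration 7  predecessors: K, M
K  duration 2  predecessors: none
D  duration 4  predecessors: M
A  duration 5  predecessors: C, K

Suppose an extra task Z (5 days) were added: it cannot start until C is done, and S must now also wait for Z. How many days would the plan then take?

Originally the plan takes 13 days.
With Z inserted, S now waits for max(C, Z).
New critical path: C→M→V = 3+3+7 = 13 ⇒ 13 days.

13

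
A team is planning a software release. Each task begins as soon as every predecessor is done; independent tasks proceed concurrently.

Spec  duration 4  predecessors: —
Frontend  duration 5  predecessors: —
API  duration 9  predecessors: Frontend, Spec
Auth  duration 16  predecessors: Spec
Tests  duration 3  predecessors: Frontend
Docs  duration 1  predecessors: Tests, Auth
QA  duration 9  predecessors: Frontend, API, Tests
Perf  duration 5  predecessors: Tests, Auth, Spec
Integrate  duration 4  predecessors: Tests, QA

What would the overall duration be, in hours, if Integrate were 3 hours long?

Actual critical path: Frontend→API→QA→Integrate = 5+9+9+4 = 27 ⇒ 27 hours.
Integrate is on the critical path; changing it to 3 makes that path 26 hours.
The critical path is still Frontend→API→QA→Integrate; finish is now 26 hours.

26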